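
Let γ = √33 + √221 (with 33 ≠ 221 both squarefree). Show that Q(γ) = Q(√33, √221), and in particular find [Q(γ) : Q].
[Q(γ) : Q] = 4 (equivalently, Q(γ) = Q(√33, √221))

Obviously Q(γ) ⊆ Q(√33, √221), and [Q(√33, √221):Q] = 4 (since 33, 221 are distinct squarefree integers > 1 with 7293 not a perfect square). To show equality we compute the minimal polynomial of γ. From γ = √33 + √221: γ^2 = 33 + 2√(7293) + 221 = 254 + 2√(7293), so γ^2 - 254 = 2√(7293); squaring, (γ^2 - 254)^2 = 4·7293, i.e. γ^4 - 508γ^2 + 64516 - 29172 = 0, i.e. γ^4 - 508γ^2 + 35344 = 0. So γ is a root of x^4 - 508x^2 + 35344. This polynomial is irreducible over Q: it has no rational root (each ±√33 ± √221 is irrational), and any factorization into two quadratics over Q would force √(7293) ∈ Q (pairing opposite roots) or √33, √221 ∈ Q (other pairings), all impossible. Hence [Q(γ):Q] = 4 = [Q(√33, √221):Q], so Q(γ) = Q(√33, √221).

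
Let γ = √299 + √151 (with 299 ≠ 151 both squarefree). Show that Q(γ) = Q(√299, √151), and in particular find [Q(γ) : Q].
[Q(γ) : Q] = 4 (equivalently, Q(γ) = Q(√299, √151))

Obviously Q(γ) ⊆ Q(√299, √151), and [Q(√299, √151):Q] = 4 (since 299, 151 are distinct squarefree integers > 1 with 45149 not a perfect square). To show equality we compute the minimal polynomial of γ. From γ = √299 + √151: γ^2 = 299 + 2√(45149) + 151 = 450 + 2√(45149), so γ^2 - 450 = 2√(45149); squaring, (γ^2 - 450)^2 = 4·45149, i.e. γ^4 - 900γ^2 + 202500 - 180596 = 0, i.e. γ^4 - 900γ^2 + 21904 = 0. So γ is a root of x^4 - 900x^2 + 21904. This polynomial is irreducible over Q: it has no rational root (each ±√299 ± √151 is irrational), and any factorization into two quadratics over Q would force √(45149) ∈ Q (pairing opposite roots) or √299, √151 ∈ Q (other pairings), all impossible. Hence [Q(γ):Q] = 4 = [Q(√299, √151):Q], so Q(γ) = Q(√299, √151).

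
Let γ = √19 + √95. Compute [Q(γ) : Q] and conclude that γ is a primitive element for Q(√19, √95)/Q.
[Q(γ) : Q] = 4 (equivalently, Q(γ) = Q(√19, √95))

Obviously Q(γ) ⊆ Q(√19, √95), and [Q(√19, √95):Q] = 4 (since 19, 95 are distinct squarefree integers > 1 with 1805 not a perfect square). To show equality we compute the minimal polynomial of γ. From γ = √19 + √95: γ^2 = 19 + 2√(1805) + 95 = 114 + 2√(1805), so γ^2 - 114 = 2√(1805); squaring, (γ^2 - 114)^2 = 4·1805, i.e. γ^4 - 228γ^2 + 12996 - 7220 = 0, i.e. γ^4 - 228γ^2 + 5776 = 0. So γ is a root of x^4 - 228x^2 + 5776. This polynomial is irreducible over Q: it has no rational root (each ±√19 ± √95 is irrational), and any factorization into two quadratics over Q would force √(1805) ∈ Q (pairing opposite roots) or √19, √95 ∈ Q (other pairings), all impossible. Hence [Q(γ):Q] = 4 = [Q(√19, √95):Q], so Q(γ) = Q(√19, √95).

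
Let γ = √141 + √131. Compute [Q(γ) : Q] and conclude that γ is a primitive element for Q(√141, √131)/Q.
[Q(γ) : Q] = 4 (equivalently, Q(γ) = Q(√141, √131))

Obviously Q(γ) ⊆ Q(√141, √131), and [Q(√141, √131):Q] = 4 (since 141, 131 are distinct squarefree integers > 1 with 18471 not a perfect square). To show equality we compute the minimal polynomial of γ. From γ = √141 + √131: γ^2 = 141 + 2√(18471) + 131 = 272 + 2√(18471), so γ^2 - 272 = 2√(18471); squaring, (γ^2 - 272)^2 = 4·18471, i.e. γ^4 - 544γ^2 + 73984 - 73884 = 0, i.e. γ^4 - 544γ^2 + 100 = 0. So γ is a root of x^4 - 544x^2 + 100. This polynomial is irreducible over Q: it has no rational root (each ±√141 ± √131 is irrational), and any factorization into two quadratics over Q would force √(18471) ∈ Q (pairing opposite roots) or √141, √131 ∈ Q (other pairings), all impossible. Hence [Q(γ):Q] = 4 = [Q(√141, √131):Q], so Q(γ) = Q(√141, √131).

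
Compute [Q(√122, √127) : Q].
[Q(√122, √127) : Q] = 4

[Q(√122):Q] = 2 (min poly x^2 - 122, irreducible since 122 is squarefree > 1). For the top step, suppose √127 ∈ Q(√122), say √127 = c + d√122 with c, d ∈ Q. Squaring: 127 = c^2 + 122d^2 + 2cd√122. Since √122 ∉ Q this forces 2cd = 0. If d = 0 then √127 = c ∈ Q, contradicting 127 squarefree > 1. If c = 0 then 127 = 122d^2, so 122·127 = (122d)^2 is a perfect square in Q — but 122·127 = 15494 is not a perfect square (since 122 and 127 are distinct squarefree integers). Contradiction. Hence √127 ∉ Q(√122), so x^2 - 127 stays irreducible over Q(√122) and [Q(√122, √127) : Q(√122)] = 2. By the tower law, [Q(√122, √127) : Q] = 2 · 2 = 4.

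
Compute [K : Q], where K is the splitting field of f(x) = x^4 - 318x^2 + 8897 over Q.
[K : Q] = 4

Solving the quadratic in x^2: x^2 = (318 ± √(318^2 - 4·8897))/2 = (318 ± √65536)/2 = (318 ± 256)/2, giving x^2 = 287 or x^2 = 31. So f(x) = (x^2 - 287)(x^2 - 31) and the roots of f are ±√287, ±√31. Hence the splitting field is K = Q(√287, √31). Since 287 and 31 are distinct squarefree integers > 1, their product 8897 is not a perfect square, so √31 ∉ Q(√287). By the tower law [K:Q] = [Q(√287,√31):Q(√287)] · [Q(√287):Q] = 2 · 2 = 4.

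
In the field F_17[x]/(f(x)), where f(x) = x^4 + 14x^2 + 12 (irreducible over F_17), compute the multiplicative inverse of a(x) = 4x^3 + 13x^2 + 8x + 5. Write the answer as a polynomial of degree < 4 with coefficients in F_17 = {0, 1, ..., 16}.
a(x)^(-1) ≡ 16x^3 + 15x^2 + 3x + 7 (mod f(x))

Since f is irreducible over F_17, F_17[x]/(f) is a field and a(x) ≠ 0 has an inverse. Apply the extended Euclidean algorithm to f(x) and a(x) in F_17[x]: f(x) = (13x + 13)·a(x) + (13x^2 + x + 15);  a(x) = (16x + 5)·(13x^2 + x + 15) + (x + 15);  (13x^2 + x + 15) = (13x + 10)·(x + 15) + (1). The last nonzero remainder is the constant 1 = gcd(f, a) in F_17. Back-substituting through the division chain expresses 1 = s(x)·a(x) + t(x)·f(x) with s(x) ≡ 16x^3 + 15x^2 + 3x + 7 (mod f), so a(x)^(-1) ≡ s(x) = 16x^3 + 15x^2 + 3x + 7 (mod f). Check: (4x^3 + 13x^2 + 8x + 5)·(16x^3 + 15x^2 + 3x + 7) = 13x^6 + 13x^5 + 12x^4 + 12x^3 + 3x^2 + 3x + 1 ≡ 1 (mod x^4 + 14x^2 + 12).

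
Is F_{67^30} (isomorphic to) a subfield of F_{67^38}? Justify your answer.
No: F_{67^30} is not a subfield of F_{67^38}

F_{p^m} embeds in F_{p^n} iff m | n. Here 30 ∤ 38 (since 38 = 1·30 + 8 with remainder 8 ≠ 0), so F_{67^30} is not a subfield of F_{67^38}. Equivalently: if it were, the tower law would give 30 = [F_{67^30}:F_67] dividing [F_{67^38}:F_67] = 38, contradiction.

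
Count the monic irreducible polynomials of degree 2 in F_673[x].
There are 226128 monic irreducible polynomials of degree 2 over F_673

Each element of F_{673^2} that lies in no proper subfield is a root of exactly one monic irreducible of degree 2 over F_673, and each such polynomial has 2 distinct roots in F_{673^2}. By Möbius inversion the count is N_673(2) = (1/2) Σ_{d|2} μ(2/d) · 673^d = (1/2)(μ(2)·673^1 + μ(1)·673^2) = 452256/2 = 226128.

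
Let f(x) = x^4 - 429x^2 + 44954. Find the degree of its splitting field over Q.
[K : Q] = 4

Solving the quadratic in x^2: x^2 = (429 ± √(429^2 - 4·44954))/2 = (429 ± √4225)/2 = (429 ± 65)/2, giving x^2 = 247 or x^2 = 182. So f(x) = (x^2 - 247)(x^2 - 182) and the roots of f are ±√247, ±√182. Hence the splitting field is K = Q(√247, √182). Since 247 and 182 are distinct squarefree integers > 1, their product 44954 is not a perfect square, so √182 ∉ Q(√247). By the tower law [K:Q] = [Q(√247,√182):Q(√247)] · [Q(√247):Q] = 2 · 2 = 4.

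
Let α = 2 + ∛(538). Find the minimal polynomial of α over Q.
m_α(x) = x^3 - 6x^2 + 12x - 546

Set β = α - 2 = ∛(538), so β^3 = 538. Then (α - 2)^3 - 538 = 0, i.e. α is a root of g(x) = (x - 2)^3 - 538 = x^3 - 6x^2 + 12x - 546. Since g(x) = h(x - 2) where h(x) = x^3 - 538, and h is irreducible over Q (because 538 is not a perfect cube, so h has no rational root, and a monic cubic with no rational root is irreducible), g is also irreducible (irreducibility is preserved under the substitution x → x - 2). Hence m_α(x) = x^3 - 6x^2 + 12x - 546.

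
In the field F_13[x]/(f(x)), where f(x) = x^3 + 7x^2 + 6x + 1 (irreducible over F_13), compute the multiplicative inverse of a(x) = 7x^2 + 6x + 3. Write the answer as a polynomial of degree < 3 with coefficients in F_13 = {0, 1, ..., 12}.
a(x)^(-1) ≡ 6x^2 + 9x + 9 (mod f(x))

Since f is irreducible over F_13, F_13[x]/(f) is a field and a(x) ≠ 0 has an inverse. Apply the extended Euclidean algorithm to f(x) and a(x) in F_13[x]: f(x) = (2x + 3)·a(x) + (8x + 5);  a(x) = (9x)·(8x + 5) + (3). The last nonzero remainder is the constant 3 = gcd(f, a) in F_13. Back-substituting through the division chain expresses 3 = s(x)·a(x) + t(x)·f(x) with s(x) ≡ 5x^2 + x + 1 (mod f), so (5x^2 + x + 1)·a(x) ≡ 3 (mod f). Multiplying by 3^(-1) ≡ 9 in F_13 gives a(x)^(-1) ≡ 9·(5x^2 + x + 1) ≡ 6x^2 + 9x + 9 (mod f). Check: (7x^2 + 6x + 3)·(6x^2 + 9x + 9) = 3x^4 + 8x^3 + 5x^2 + 3x + 1 ≡ 1 (mod x^3 + 7x^2 + 6x + 1).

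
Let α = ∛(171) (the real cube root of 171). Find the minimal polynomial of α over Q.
m_α(x) = x^3 - 171

α satisfies α^3 = 171, so x^3 - 171 annihilates α. By the rational root test, a rational root p/q (in lowest terms) of x^3 - 171 would satisfy p^3 = 171 q^3, forcing q = 1 and p^3 = 171; but 171 is not a perfect cube, contradiction. A monic cubic over Q with no rational root is irreducible (any nontrivial factorization would include a linear factor). Hence x^3 - 171 is the minimal polynomial of α, and in particular [Q(α):Q] = 3.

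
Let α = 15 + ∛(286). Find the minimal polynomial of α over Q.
m_α(x) = x^3 - 45x^2 + 675x - 3661

Set β = α - 15 = ∛(286), so β^3 = 286. Then (α - 15)^3 - 286 = 0, i.e. α is a root of g(x) = (x - 15)^3 - 286 = x^3 - 45x^2 + 675x - 3661. Since g(x) = h(x - 15) where h(x) = x^3 - 286, and h is irreducible over Q (because 286 is not a perfect cube, so h has no rational root, and a monic cubic with no rational root is irreducible), g is also irreducible (irreducibility is preserved under the substitution x → x - 15). Hence m_α(x) = x^3 - 45x^2 + 675x - 3661.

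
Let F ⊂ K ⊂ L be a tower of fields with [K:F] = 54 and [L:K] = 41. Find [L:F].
[L:F] = 2214

The tower law says that for any tower of field extensions F ⊂ K ⊂ L with finite degrees, [L:F] = [L:K] · [K:F]. Here this gives [L:F] = 41 · 54 = 2214.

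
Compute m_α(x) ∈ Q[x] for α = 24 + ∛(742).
m_α(x) = x^3 - 72x^2 + 1728x - 14566

Set β = α - 24 = ∛(742), so β^3 = 742. Then (α - 24)^3 - 742 = 0, i.e. α is a root of g(x) = (x - 24)^3 - 742 = x^3 - 72x^2 + 1728x - 14566. Since g(x) = h(x - 24) where h(x) = x^3 - 742, and h is irreducible over Q (because 742 is not a perfect cube, so h has no rational root, and a monic cubic with no rational root is irreducible), g is also irreducible (irreducibility is preserved under the substitution x → x - 24). Hence m_α(x) = x^3 - 72x^2 + 1728x - 14566.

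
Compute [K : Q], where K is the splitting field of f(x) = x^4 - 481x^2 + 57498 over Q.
[K : Q] = 4

Solving the quadratic in x^2: x^2 = (481 ± √(481^2 - 4·57498))/2 = (481 ± √1369)/2 = (481 ± 37)/2, giving x^2 = 259 or x^2 = 222. So f(x) = (x^2 - 259)(x^2 - 222) and the roots of f are ±√259, ±√222. Hence the splitting field is K = Q(√259, √222). Since 259 and 222 are distinct squarefree integers > 1, their product 57498 is not a perfect square, so √222 ∉ Q(√259). By the tower law [K:Q] = [Q(√259,√222):Q(√259)] · [Q(√259):Q] = 2 · 2 = 4.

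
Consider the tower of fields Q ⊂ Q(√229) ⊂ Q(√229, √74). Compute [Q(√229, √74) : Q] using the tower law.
[Q(√229, √74) : Q] = 4

[Q(√229):Q] = 2 (min poly x^2 - 229, irreducible since 229 is squarefree > 1). For the top step, suppose √74 ∈ Q(√229), say √74 = c + d√229 with c, d ∈ Q. Squaring: 74 = c^2 + 229d^2 + 2cd√229. Since √229 ∉ Q this forces 2cd = 0. If d = 0 then √74 = c ∈ Q, contradicting 74 squarefree > 1. If c = 0 then 74 = 229d^2, so 229·74 = (229d)^2 is a perfect square in Q — but 229·74 = 16946 is not a perfect square (since 229 and 74 are distinct squarefree integers). Contradiction. Hence √74 ∉ Q(√229), so x^2 - 74 stays irreducible over Q(√229) and [Q(√229, √74) : Q(√229)] = 2. By the tower law, [Q(√229, √74) : Q] = 2 · 2 = 4.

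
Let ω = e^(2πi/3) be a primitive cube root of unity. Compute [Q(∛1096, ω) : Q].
[Q(∛1096, ω) : Q] = 6

[Q(∛1096):Q] = 3 (min poly x^3 - 1096, irreducible since 1096 is not a perfect cube). [Q(ω):Q] = 2 (min poly x^2 + x + 1). Since Q(∛1096) ⊂ R and ω ∉ R, we have ω ∉ Q(∛1096), so x^2 + x + 1 remains irreducible over Q(∛1096) and [Q(∛1096, ω) : Q(∛1096)] = 2. By the tower law, [Q(∛1096, ω) : Q] = 3 · 2 = 6. (In fact Q(∛1096, ω) is the splitting field of x^3 - 1096 over Q.)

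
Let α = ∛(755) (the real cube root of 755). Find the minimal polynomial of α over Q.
m_α(x) = x^3 - 755

α satisfies α^3 = 755, so x^3 - 755 annihilates α. By the rational root test, a rational root p/q (in lowest terms) of x^3 - 755 would satisfy p^3 = 755 q^3, forcing q = 1 and p^3 = 755; but 755 is not a perfect cube, contradiction. A monic cubic over Q with no rational root is irreducible (any nontrivial factorization would include a linear factor). Hence x^3 - 755 is the minimal polynomial of α, and in particular [Q(α):Q] = 3.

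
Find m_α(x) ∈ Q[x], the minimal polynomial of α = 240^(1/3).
m_α(x) = x^3 - 240

α satisfies α^3 = 240, so x^3 - 240 annihilates α. By the rational root test, a rational root p/q (in lowest terms) of x^3 - 240 would satisfy p^3 = 240 q^3, forcing q = 1 and p^3 = 240; but 240 is not a perfect cube, contradiction. A monic cubic over Q with no rational root is irreducible (any nontrivial factorization would include a linear factor). Hence x^3 - 240 is the minimal polynomial of α, and in particular [Q(α):Q] = 3.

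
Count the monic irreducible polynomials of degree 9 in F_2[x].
There are 56 monic irreducible polynomials of degree 9 over F_2

Each element of F_{2^9} that lies in no proper subfield is a root of exactly one monic irreducible of degree 9 over F_2, and each such polynomial has 9 distinct roots in F_{2^9}. By Möbius inversion the count is N_2(9) = (1/9) Σ_{d|9} μ(9/d) · 2^d = (1/9)(μ(9)·2^1 + μ(3)·2^3 + μ(1)·2^9) = 504/9 = 56.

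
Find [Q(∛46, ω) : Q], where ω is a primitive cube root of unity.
[Q(∛46, ω) : Q] = 6

[Q(∛46):Q] = 3 (min poly x^3 - 46, irreducible since 46 is not a perfect cube). [Q(ω):Q] = 2 (min poly x^2 + x + 1). Since Q(∛46) ⊂ R and ω ∉ R, we have ω ∉ Q(∛46), so x^2 + x + 1 remains irreducible over Q(∛46) and [Q(∛46, ω) : Q(∛46)] = 2. By the tower law, [Q(∛46, ω) : Q] = 3 · 2 = 6. (In fact Q(∛46, ω) is the splitting field of x^3 - 46 over Q.)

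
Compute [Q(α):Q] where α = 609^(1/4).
[Q(α):Q] = 4

α is a root of x^4 - 609. By Eisenstein's criterion at the prime p = 3 (which divides the constant term 609 but p^2 = 9 does not, since 609 is squarefree), x^4 - 609 is irreducible over Q. Hence [Q(α):Q] = 4.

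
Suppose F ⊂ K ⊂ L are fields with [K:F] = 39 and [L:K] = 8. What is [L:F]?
[L:F] = 312

The tower law says that for any tower of field extensions F ⊂ K ⊂ L with finite degrees, [L:F] = [L:K] · [K:F]. Here this gives [L:F] = 8 · 39 = 312.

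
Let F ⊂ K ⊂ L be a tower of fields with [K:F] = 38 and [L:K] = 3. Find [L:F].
[L:F] = 114

The tower law says that for any tower of field extensions F ⊂ K ⊂ L with finite degrees, [L:F] = [L:K] · [K:F]. Here this gives [L:F] = 3 · 38 = 114.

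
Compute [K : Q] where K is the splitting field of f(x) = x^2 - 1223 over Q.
[K : Q] = 2

f(x) = x^2 - 1223 factors as (x - √1223)(x + √1223). The splitting field is K = Q(√1223). Since 1223 is squarefree and > 1, it is not a perfect square, so x^2 - 1223 is irreducible over Q and [Q(√1223) : Q] = 2. Hence [K : Q] = 2.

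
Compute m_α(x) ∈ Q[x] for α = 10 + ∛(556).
m_α(x) = x^3 - 30x^2 + 300x - 1556

Set β = α - 10 = ∛(556), so β^3 = 556. Then (α - 10)^3 - 556 = 0, i.e. α is a root of g(x) = (x - 10)^3 - 556 = x^3 - 30x^2 + 300x - 1556. Since g(x) = h(x - 10) where h(x) = x^3 - 556, and h is irreducible over Q (because 556 is not a perfect cube, so h has no rational root, and a monic cubic with no rational root is irreducible), g is also irreducible (irreducibility is preserved under the substitution x → x - 10). Hence m_α(x) = x^3 - 30x^2 + 300x - 1556.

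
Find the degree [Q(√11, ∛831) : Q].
[Q(√11, ∛831) : Q] = 6

Let L = Q(√11, ∛831). Since Q(√11) ⊂ L and [Q(√11):Q] = 2, the tower law gives 2 | [L:Q]. Likewise Q(∛831) ⊂ L with [Q(∛831):Q] = 3 (because 831 is not a perfect cube), so 3 | [L:Q]. As gcd(2,3) = 1, [L:Q] is divisible by 6. Conversely L is generated over Q by √11 and ∛831, so [L:Q] ≤ 2·3 = 6. Therefore [Q(√11, ∛831) : Q] = 6.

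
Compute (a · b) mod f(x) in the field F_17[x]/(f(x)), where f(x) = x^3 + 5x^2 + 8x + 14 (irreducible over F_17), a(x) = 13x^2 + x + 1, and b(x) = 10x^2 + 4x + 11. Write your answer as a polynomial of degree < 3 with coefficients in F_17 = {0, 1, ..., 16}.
a · b ≡ 9x + 15 (mod f(x))

Multiply in F_17[x]: a(x)·b(x) = (13x^2 + x + 1)·(10x^2 + 4x + 11) = 11x^4 + 11x^3 + 4x^2 + 15x + 11. This has degree ≥ 3, so divide by f(x) over F_17: 11x^4 + 11x^3 + 4x^2 + 15x + 11 = (11x + 7)·(x^3 + 5x^2 + 8x + 14) + (9x + 15). Hence a·b ≡ 9x + 15 (mod f). (F_17[x]/(f) is a field with 17^3 = 4913 elements since f is irreducible of degree 3.)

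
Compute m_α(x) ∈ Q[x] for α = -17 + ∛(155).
m_α(x) = x^3 + 51x^2 + 867x + 4758

Set β = α + 17 = ∛(155), so β^3 = 155. Then (α + 17)^3 - 155 = 0, i.e. α is a root of g(x) = (x + 17)^3 - 155 = x^3 + 51x^2 + 867x + 4758. Since g(x) = h(x + 17) where h(x) = x^3 - 155, and h is irreducible over Q (because 155 is not a perfect cube, so h has no rational root, and a monic cubic with no rational root is irreducible), g is also irreducible (irreducibility is preserved under the substitution x → x + 17). Hence m_α(x) = x^3 + 51x^2 + 867x + 4758.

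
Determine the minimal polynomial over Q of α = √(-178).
m_α(x) = x^2 + 178

α satisfies α^2 + 178 = 0, so x^2 + 178 annihilates α. Since d = -178 is squarefree and ≠ 1, it is not a perfect square in Q, so x^2 + 178 has no rational root and is therefore irreducible over Q (a degree-2 polynomial over a field is irreducible iff it has no root). Hence m_α(x) = x^2 + 178.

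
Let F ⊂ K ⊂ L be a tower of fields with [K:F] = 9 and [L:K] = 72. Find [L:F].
[L:F] = 648

The tower law says that for any tower of field extensions F ⊂ K ⊂ L with finite degrees, [L:F] = [L:K] · [K:F]. Here this gives [L:F] = 72 · 9 = 648.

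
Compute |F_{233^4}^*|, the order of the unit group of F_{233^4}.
|F_{233^4}^*| = 2947295520

F_{233^4} has 233^4 = 2947295521 elements; its multiplicative group consists of all nonzero elements, so |F_{233^4}^*| = 2947295521 - 1 = 2947295520. (It is cyclic since any finite subgroup of the multiplicative group of a field is cyclic.)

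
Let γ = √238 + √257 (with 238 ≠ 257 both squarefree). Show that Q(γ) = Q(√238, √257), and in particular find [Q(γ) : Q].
[Q(γ) : Q] = 4 (equivalently, Q(γ) = Q(√238, √257))

Obviously Q(γ) ⊆ Q(√238, √257), and [Q(√238, √257):Q] = 4 (since 238, 257 are distinct squarefree integers > 1 with 61166 not a perfect square). To show equality we compute the minimal polynomial of γ. From γ = √238 + √257: γ^2 = 238 + 2√(61166) + 257 = 495 + 2√(61166), so γ^2 - 495 = 2√(61166); squaring, (γ^2 - 495)^2 = 4·61166, i.e. γ^4 - 990γ^2 + 245025 - 244664 = 0, i.e. γ^4 - 990γ^2 + 361 = 0. So γ is a root of x^4 - 990x^2 + 361. This polynomial is irreducible over Q: it has no rational root (each ±√238 ± √257 is irrational), and any factorization into two quadratics over Q would force √(61166) ∈ Q (pairing opposite roots) or √238, √257 ∈ Q (other pairings), all impossible. Hence [Q(γ):Q] = 4 = [Q(√238, √257):Q], so Q(γ) = Q(√238, √257).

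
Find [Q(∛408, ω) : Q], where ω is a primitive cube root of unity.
[Q(∛408, ω) : Q] = 6

[Q(∛408):Q] = 3 (min poly x^3 - 408, irreducible since 408 is not a perfect cube). [Q(ω):Q] = 2 (min poly x^2 + x + 1). Since Q(∛408) ⊂ R and ω ∉ R, we have ω ∉ Q(∛408), so x^2 + x + 1 remains irreducible over Q(∛408) and [Q(∛408, ω) : Q(∛408)] = 2. By the tower law, [Q(∛408, ω) : Q] = 3 · 2 = 6. (In fact Q(∛408, ω) is the splitting field of x^3 - 408 over Q.)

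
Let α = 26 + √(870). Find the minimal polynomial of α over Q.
m_α(x) = x^2 - 52x - 194

From α - 26 = √(870), squaring gives (α - 26)^2 = 870, i.e. α^2 - 52α + 676 = 870, so α^2 - 52α - 194 = 0. The discriminant of x^2 - 52x - 194 is (-52)^2 - 4·(-194) = 2704 + 776 = 3480, and 4·(870) is not a perfect square in Q since 870 is squarefree and ≠ 1. Hence x^2 - 52x - 194 is irreducible over Q and is the minimal polynomial of α.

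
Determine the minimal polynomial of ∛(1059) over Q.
m_α(x) = x^3 - 1059

α satisfies α^3 = 1059, so x^3 - 1059 annihilates α. By the rational root test, a rational root p/q (in lowest terms) of x^3 - 1059 would satisfy p^3 = 1059 q^3, forcing q = 1 and p^3 = 1059; but 1059 is not a perfect cube, contradiction. A monic cubic over Q with no rational root is irreducible (any nontrivial factorization would include a linear factor). Hence x^3 - 1059 is the minimal polynomial of α, and in particular [Q(α):Q] = 3.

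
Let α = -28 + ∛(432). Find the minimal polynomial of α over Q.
m_α(x) = x^3 + 84x^2 + 2352x + 21520

Set β = α + 28 = ∛(432), so β^3 = 432. Then (α + 28)^3 - 432 = 0, i.e. α is a root of g(x) = (x + 28)^3 - 432 = x^3 + 84x^2 + 2352x + 21520. Since g(x) = h(x + 28) where h(x) = x^3 - 432, and h is irreducible over Q (because 432 is not a perfect cube, so h has no rational root, and a monic cubic with no rational root is irreducible), g is also irreducible (irreducibility is preserved under the substitution x → x + 28). Hence m_α(x) = x^3 + 84x^2 + 2352x + 21520.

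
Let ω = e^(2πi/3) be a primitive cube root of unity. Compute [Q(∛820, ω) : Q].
[Q(∛820, ω) : Q] = 6

[Q(∛820):Q] = 3 (min poly x^3 - 820, irreducible since 820 is not a perfect cube). [Q(ω):Q] = 2 (min poly x^2 + x + 1). Since Q(∛820) ⊂ R and ω ∉ R, we have ω ∉ Q(∛820), so x^2 + x + 1 remains irreducible over Q(∛820) and [Q(∛820, ω) : Q(∛820)] = 2. By the tower law, [Q(∛820, ω) : Q] = 3 · 2 = 6. (In fact Q(∛820, ω) is the splitting field of x^3 - 820 over Q.)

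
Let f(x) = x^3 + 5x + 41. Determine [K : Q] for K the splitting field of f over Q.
[K : Q] = 6

By the rational root test, any rational root of the monic integer polynomial f(x) = x^3 + 5x + 41 must be an integer dividing the constant term 41, i.e. one of ±{1, 41}. Evaluating: f(1) = 47, f(-1) = 35, f(41) = 69167, f(-41) = -69085; none is 0, so f has no rational root and is therefore irreducible over Q (a cubic with no linear factor over a field is irreducible). For an irreducible cubic, the Galois group is A_3 or S_3 according as the discriminant disc(f) = -4a^3 - 27b^2 = -4·(5)^3 - 27·(41)^2 = -45887 is or is not a square in Q. Here disc(f) = -45887 is not a perfect square in Q, so the Galois group of f over Q is not contained in A_3 and must be all of S_3. The splitting field has degree |S_3| = 6 over Q, so [K : Q] = 6.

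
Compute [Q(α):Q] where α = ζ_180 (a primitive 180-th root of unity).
[Q(α):Q] = 48

The minimal polynomial of ζ_180 over Q is the 180-th cyclotomic polynomial Φ_180(x), which is irreducible over Q and has degree φ(180) = 48. Hence [Q(α):Q] = φ(180) = 48.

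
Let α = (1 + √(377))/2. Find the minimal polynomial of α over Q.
m_α(x) = x^2 - x - 94

From 2α - 1 = √(377), squaring gives (2α - 1)^2 = 377, i.e. 4α^2 - 4α + 1 = 377, so α^2 - α + (1 - 377)/4 = 0. Since 377 ≡ 1 (mod 4), (1 - 377)/4 = -94 ∈ Z. The polynomial x^2 - x - 94 has discriminant 1 - 4·(-94) = 377, which is not a perfect square in Q (d = 377 is squarefree and ≠ 1), so x^2 - x - 94 is irreducible over Q. It is the minimal polynomial of α.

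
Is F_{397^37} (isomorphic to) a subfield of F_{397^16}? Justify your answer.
No: F_{397^37} is not a subfield of F_{397^16}

F_{p^m} embeds in F_{p^n} iff m | n. Here 37 ∤ 16 (since 16 = 0·37 + 16 with remainder 16 ≠ 0), so F_{397^37} is not a subfield of F_{397^16}. Equivalently: if it were, the tower law would give 37 = [F_{397^37}:F_397] dividing [F_{397^16}:F_397] = 16, contradiction.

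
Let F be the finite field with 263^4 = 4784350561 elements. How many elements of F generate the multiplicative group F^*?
There are φ(4784350560) = 1150822400 primitive elements

F_q^* is cyclic of order q - 1 = 4784350560. A cyclic group of order m has exactly φ(m) generators. Here m = 4784350560 = 2^5 · 3 · 5 · 11 · 131 · 6917, so the number of primitive elements is φ(4784350560) = 1150822400.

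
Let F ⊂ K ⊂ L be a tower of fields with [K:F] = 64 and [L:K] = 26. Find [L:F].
[L:F] = 1664

The tower law says that for any tower of field extensions F ⊂ K ⊂ L with finite degrees, [L:F] = [L:K] · [K:F]. Here this gives [L:F] = 26 · 64 = 1664.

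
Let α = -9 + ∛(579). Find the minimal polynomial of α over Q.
m_α(x) = x^3 + 27x^2 + 243x + 150

Set β = α + 9 = ∛(579), so β^3 = 579. Then (α + 9)^3 - 579 = 0, i.e. α is a root of g(x) = (x + 9)^3 - 579 = x^3 + 27x^2 + 243x + 150. Since g(x) = h(x + 9) where h(x) = x^3 - 579, and h is irreducible over Q (because 579 is not a perfect cube, so h has no rational root, and a monic cubic with no rational root is irreducible), g is also irreducible (irreducibility is preserved under the substitution x → x + 9). Hence m_α(x) = x^3 + 27x^2 + 243x + 150.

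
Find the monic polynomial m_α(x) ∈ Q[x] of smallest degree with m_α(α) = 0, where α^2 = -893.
m_α(x) = x^2 + 893

α satisfies α^2 + 893 = 0, so x^2 + 893 annihilates α. Since d = -893 is squarefree and ≠ 1, it is not a perfect square in Q, so x^2 + 893 has no rational root and is therefore irreducible over Q (a degree-2 polynomial over a field is irreducible iff it has no root). Hence m_α(x) = x^2 + 893.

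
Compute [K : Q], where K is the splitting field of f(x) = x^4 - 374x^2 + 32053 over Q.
[K : Q] = 4

Solving the quadratic in x^2: x^2 = (374 ± √(374^2 - 4·32053))/2 = (374 ± √11664)/2 = (374 ± 108)/2, giving x^2 = 133 or x^2 = 241. So f(x) = (x^2 - 133)(x^2 - 241) and the roots of f are ±√133, ±√241. Hence the splitting field is K = Q(√133, √241). Since 133 and 241 are distinct squarefree integers > 1, their product 32053 is not a perfect square, so √241 ∉ Q(√133). By the tower law [K:Q] = [Q(√133,√241):Q(√133)] · [Q(√133):Q] = 2 · 2 = 4.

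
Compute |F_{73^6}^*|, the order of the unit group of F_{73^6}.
|F_{73^6}^*| = 151334226288

F_{73^6} has 73^6 = 151334226289 elements; its multiplicative group consists of all nonzero elements, so |F_{73^6}^*| = 151334226289 - 1 = 151334226288. (It is cyclic since any finite subgroup of the multiplicative group of a field is cyclic.)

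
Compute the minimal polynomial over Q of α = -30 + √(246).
m_α(x) = x^2 + 60x + 654

From α + 30 = √(246), squaring gives (α + 30)^2 = 246, i.e. α^2 + 60α + 900 = 246, so α^2 + 60α + 654 = 0. The discriminant of x^2 + 60x + 654 is (60)^2 - 4·(654) = 3600 - 2616 = 984, and 4·(246) is not a perfect square in Q since 246 is squarefree and ≠ 1. Hence x^2 + 60x + 654 is irreducible over Q and is the minimal polynomial of α.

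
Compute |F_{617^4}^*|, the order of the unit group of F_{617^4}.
|F_{617^4}^*| = 144924114720

F_{617^4} has 617^4 = 144924114721 elements; its multiplicative group consists of all nonzero elements, so |F_{617^4}^*| = 144924114721 - 1 = 144924114720. (It is cyclic since any finite subgroup of the multiplicative group of a field is cyclic.)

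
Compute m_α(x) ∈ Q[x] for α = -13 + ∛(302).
m_α(x) = x^3 + 39x^2 + 507x + 1895

Set β = α + 13 = ∛(302), so β^3 = 302. Then (α + 13)^3 - 302 = 0, i.e. α is a root of g(x) = (x + 13)^3 - 302 = x^3 + 39x^2 + 507x + 1895. Since g(x) = h(x + 13) where h(x) = x^3 - 302, and h is irreducible over Q (because 302 is not a perfect cube, so h has no rational root, and a monic cubic with no rational root is irreducible), g is also irreducible (irreducibility is preserved under the substitution x → x + 13). Hence m_α(x) = x^3 + 39x^2 + 507x + 1895.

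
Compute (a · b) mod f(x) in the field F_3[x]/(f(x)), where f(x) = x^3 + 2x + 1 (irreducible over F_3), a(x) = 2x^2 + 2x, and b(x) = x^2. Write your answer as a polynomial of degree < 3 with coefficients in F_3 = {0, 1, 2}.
a · b ≡ 2x^2 + 1 (mod f(x))

Multiply in F_3[x]: a(x)·b(x) = (2x^2 + 2x)·(x^2) = 2x^4 + 2x^3. This has degree ≥ 3, so divide by f(x) over F_3: 2x^4 + 2x^3 = (2x + 2)·(x^3 + 2x + 1) + (2x^2 + 1). Hence a·b ≡ 2x^2 + 1 (mod f). (F_3[x]/(f) is a field with 3^3 = 27 elements since f is irreducible of degree 3.)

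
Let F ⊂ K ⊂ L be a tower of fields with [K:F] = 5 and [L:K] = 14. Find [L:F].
[L:F] = 70

The tower law says that for any tower of field extensions F ⊂ K ⊂ L with finite degrees, [L:F] = [L:K] · [K:F]. Here this gives [L:F] = 14 · 5 = 70.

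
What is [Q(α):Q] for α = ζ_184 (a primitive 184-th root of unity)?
[Q(α):Q] = 88

The minimal polynomial of ζ_184 over Q is the 184-th cyclotomic polynomial Φ_184(x), which is irreducible over Q and has degree φ(184) = 88. Hence [Q(α):Q] = φ(184) = 88.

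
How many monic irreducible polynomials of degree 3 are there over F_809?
There are 176491440 monic irreducible polynomials of degree 3 over F_809

Each element of F_{809^3} that lies in no proper subfield is a root of exactly one monic irreducible of degree 3 over F_809, and each such polynomial has 3 distinct roots in F_{809^3}. By Möbius inversion the count is N_809(3) = (1/3) Σ_{d|3} μ(3/d) · 809^d = (1/3)(μ(3)·809^1 + μ(1)·809^3) = 529474320/3 = 176491440.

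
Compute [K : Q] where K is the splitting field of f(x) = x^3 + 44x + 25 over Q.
[K : Q] = 6

By the rational root test, any rational root of the monic integer polynomial f(x) = x^3 + 44x + 25 must be an integer dividing the constant term 25, i.e. one of ±{1, 5, 25}. Evaluating: f(1) = 70, f(-1) = -20, f(5) = 370, f(-5) = -320, f(25) = 16750, f(-25) = -16700; none is 0, so f has no rational root and is therefore irreducible over Q (a cubic with no linear factor over a field is irreducible). For an irreducible cubic, the Galois group is A_3 or S_3 according as the discriminant disc(f) = -4a^3 - 27b^2 = -4·(44)^3 - 27·(25)^2 = -357611 is or is not a square in Q. Here disc(f) = -357611 is not a perfect square in Q, so the Galois group of f over Q is not contained in A_3 and must be all of S_3. The splitting field has degree |S_3| = 6 over Q, so [K : Q] = 6.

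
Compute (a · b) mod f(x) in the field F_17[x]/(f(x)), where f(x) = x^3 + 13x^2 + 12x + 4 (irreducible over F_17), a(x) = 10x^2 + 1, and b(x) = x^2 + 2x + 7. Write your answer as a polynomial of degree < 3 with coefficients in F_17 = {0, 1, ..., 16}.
a · b ≡ 4x^2 + 7x + 5 (mod f(x))

Multiply in F_17[x]: a(x)·b(x) = (10x^2 + 1)·(x^2 + 2x + 7) = 10x^4 + 3x^3 + 3x^2 + 2x + 7. This has degree ≥ 3, so divide by f(x) over F_17: 10x^4 + 3x^3 + 3x^2 + 2x + 7 = (10x + 9)·(x^3 + 13x^2 + 12x + 4) + (4x^2 + 7x + 5). Hence a·b ≡ 4x^2 + 7x + 5 (mod f). (F_17[x]/(f) is a field with 17^3 = 4913 elements since f is irreducible of degree 3.)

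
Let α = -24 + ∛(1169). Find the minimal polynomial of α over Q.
m_α(x) = x^3 + 72x^2 + 1728x + 12655

Set β = α + 24 = ∛(1169), so β^3 = 1169. Then (α + 24)^3 - 1169 = 0, i.e. α is a root of g(x) = (x + 24)^3 - 1169 = x^3 + 72x^2 + 1728x + 12655. Since g(x) = h(x + 24) where h(x) = x^3 - 1169, and h is irreducible over Q (because 1169 is not a perfect cube, so h has no rational root, and a monic cubic with no rational root is irreducible), g is also irreducible (irreducibility is preserved under the substitution x → x + 24). Hence m_α(x) = x^3 + 72x^2 + 1728x + 12655.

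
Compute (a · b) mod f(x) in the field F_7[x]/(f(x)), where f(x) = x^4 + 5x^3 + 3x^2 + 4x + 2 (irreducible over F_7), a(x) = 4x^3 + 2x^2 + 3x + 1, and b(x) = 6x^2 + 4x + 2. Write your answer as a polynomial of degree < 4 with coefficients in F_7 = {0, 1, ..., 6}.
a · b ≡ 2x^3 + 6x^2 + x + 4 (mod f(x))

Multiply in F_7[x]: a(x)·b(x) = (4x^3 + 2x^2 + 3x + 1)·(6x^2 + 4x + 2) = 3x^5 + 6x^3 + x^2 + 3x + 2. This has degree ≥ 4, so divide by f(x) over F_7: 3x^5 + 6x^3 + x^2 + 3x + 2 = (3x + 6)·(x^4 + 5x^3 + 3x^2 + 4x + 2) + (2x^3 + 6x^2 + x + 4). Hence a·b ≡ 2x^3 + 6x^2 + x + 4 (mod f). (F_7[x]/(f) is a field with 7^4 = 2401 elements since f is irreducible of degree 4.)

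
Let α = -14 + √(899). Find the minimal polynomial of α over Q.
m_α(x) = x^2 + 28x - 703

From α + 14 = √(899), squaring gives (α + 14)^2 = 899, i.e. α^2 + 28α + 196 = 899, so α^2 + 28α - 703 = 0. The discriminant of x^2 + 28x - 703 is (28)^2 - 4·(-703) = 784 + 2812 = 3596, and 4·(899) is not a perfect square in Q since 899 is squarefree and ≠ 1. Hence x^2 + 28x - 703 is irreducible over Q and is the minimal polynomial of α.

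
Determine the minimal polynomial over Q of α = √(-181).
m_α(x) = x^2 + 181

α satisfies α^2 + 181 = 0, so x^2 + 181 annihilates α. Since d = -181 is squarefree and ≠ 1, it is not a perfect square in Q, so x^2 + 181 has no rational root and is therefore irreducible over Q (a degree-2 polynomial over a field is irreducible iff it has no root). Hence m_α(x) = x^2 + 181.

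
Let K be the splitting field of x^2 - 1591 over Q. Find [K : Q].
[K : Q] = 2

f(x) = x^2 - 1591 factors as (x - √1591)(x + √1591). The splitting field is K = Q(√1591). Since 1591 is squarefree and > 1, it is not a perfect square, so x^2 - 1591 is irreducible over Q and [Q(√1591) : Q] = 2. Hence [K : Q] = 2.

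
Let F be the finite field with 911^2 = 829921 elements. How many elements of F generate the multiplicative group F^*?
There are φ(829920) = 165888 primitive elements

F_q^* is cyclic of order q - 1 = 829920. A cyclic group of order m has exactly φ(m) generators. Here m = 829920 = 2^5 · 3 · 5 · 7 · 13 · 19, so the number of primitive elements is φ(829920) = 165888.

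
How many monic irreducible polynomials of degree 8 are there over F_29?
There are 62530713210 monic irreducible polynomials of degree 8 over F_29

Each element of F_{29^8} that lies in no proper subfield is a root of exactly one monic irreducible of degree 8 over F_29, and each such polynomial has 8 distinct roots in F_{29^8}. By Möbius inversion the count is N_29(8) = (1/8) Σ_{d|8} μ(8/d) · 29^d = (1/8)(μ(8)·29^1 + μ(4)·29^2 + μ(2)·29^4 + μ(1)·29^8) = 500245705680/8 = 62530713210.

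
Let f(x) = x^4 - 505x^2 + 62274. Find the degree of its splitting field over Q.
[K : Q] = 4

Solving the quadratic in x^2: x^2 = (505 ± √(505^2 - 4·62274))/2 = (505 ± √5929)/2 = (505 ± 77)/2, giving x^2 = 291 or x^2 = 214. So f(x) = (x^2 - 291)(x^2 - 214) and the roots of f are ±√291, ±√214. Hence the splitting field is K = Q(√291, √214). Since 291 and 214 are distinct squarefree integers > 1, their product 62274 is not a perfect square, so √214 ∉ Q(√291). By the tower law [K:Q] = [Q(√291,√214):Q(√291)] · [Q(√291):Q] = 2 · 2 = 4.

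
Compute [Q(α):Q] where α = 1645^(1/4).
[Q(α):Q] = 4

α is a root of x^4 - 1645. By Eisenstein's criterion at the prime p = 5 (which divides the constant term 1645 but p^2 = 25 does not, since 1645 is squarefree), x^4 - 1645 is irreducible over Q. Hence [Q(α):Q] = 4.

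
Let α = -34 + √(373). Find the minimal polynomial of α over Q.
m_α(x) = x^2 + 68x + 783

From α + 34 = √(373), squaring gives (α + 34)^2 = 373, i.e. α^2 + 68α + 1156 = 373, so α^2 + 68α + 783 = 0. The discriminant of x^2 + 68x + 783 is (68)^2 - 4·(783) = 4624 - 3132 = 1492, and 4·(373) is not a perfect square in Q since 373 is squarefree and ≠ 1. Hence x^2 + 68x + 783 is irreducible over Q and is the minimal polynomial of α.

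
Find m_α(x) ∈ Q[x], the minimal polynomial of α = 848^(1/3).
m_α(x) = x^3 - 848

α satisfies α^3 = 848, so x^3 - 848 annihilates α. By the rational root test, a rational root p/q (in lowest terms) of x^3 - 848 would satisfy p^3 = 848 q^3, forcing q = 1 and p^3 = 848; but 848 is not a perfect cube, contradiction. A monic cubic over Q with no rational root is irreducible (any nontrivial factorization would include a linear factor). Hence x^3 - 848 is the minimal polynomial of α, and in particular [Q(α):Q] = 3.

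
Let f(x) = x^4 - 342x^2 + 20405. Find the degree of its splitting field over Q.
[K : Q] = 4

Solving the quadratic in x^2: x^2 = (342 ± √(342^2 - 4·20405))/2 = (342 ± √35344)/2 = (342 ± 188)/2, giving x^2 = 265 or x^2 = 77. So f(x) = (x^2 - 265)(x^2 - 77) and the roots of f are ±√265, ±√77. Hence the splitting field is K = Q(√265, √77). Since 265 and 77 are distinct squarefree integers > 1, their product 20405 is not a perfect square, so √77 ∉ Q(√265). By the tower law [K:Q] = [Q(√265,√77):Q(√265)] · [Q(√265):Q] = 2 · 2 = 4.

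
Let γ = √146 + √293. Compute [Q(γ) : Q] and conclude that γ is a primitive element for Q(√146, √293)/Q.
[Q(γ) : Q] = 4 (equivalently, Q(γ) = Q(√146, √293))

Obviously Q(γ) ⊆ Q(√146, √293), and [Q(√146, √293):Q] = 4 (since 146, 293 are distinct squarefree integers > 1 with 42778 not a perfect square). To show equality we compute the minimal polynomial of γ. From γ = √146 + √293: γ^2 = 146 + 2√(42778) + 293 = 439 + 2√(42778), so γ^2 - 439 = 2√(42778); squaring, (γ^2 - 439)^2 = 4·42778, i.e. γ^4 - 878γ^2 + 192721 - 171112 = 0, i.e. γ^4 - 878γ^2 + 21609 = 0. So γ is a root of x^4 - 878x^2 + 21609. This polynomial is irreducible over Q: it has no rational root (each ±√146 ± √293 is irrational), and any factorization into two quadratics over Q would force √(42778) ∈ Q (pairing opposite roots) or √146, √293 ∈ Q (other pairings), all impossible. Hence [Q(γ):Q] = 4 = [Q(√146, √293):Q], so Q(γ) = Q(√146, √293).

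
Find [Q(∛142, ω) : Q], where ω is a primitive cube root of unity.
[Q(∛142, ω) : Q] = 6

[Q(∛142):Q] = 3 (min poly x^3 - 142, irreducible since 142 is not a perfect cube). [Q(ω):Q] = 2 (min poly x^2 + x + 1). Since Q(∛142) ⊂ R and ω ∉ R, we have ω ∉ Q(∛142), so x^2 + x + 1 remains irreducible over Q(∛142) and [Q(∛142, ω) : Q(∛142)] = 2. By the tower law, [Q(∛142, ω) : Q] = 3 · 2 = 6. (In fact Q(∛142, ω) is the splitting field of x^3 - 142 over Q.)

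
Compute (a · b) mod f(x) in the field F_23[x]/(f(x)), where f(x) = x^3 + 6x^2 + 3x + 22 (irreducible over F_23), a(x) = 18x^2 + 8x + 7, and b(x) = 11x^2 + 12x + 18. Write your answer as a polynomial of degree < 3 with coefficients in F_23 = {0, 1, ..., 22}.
a · b ≡ 9x^2 + 19x + 1 (mod f(x))

Multiply in F_23[x]: a(x)·b(x) = (18x^2 + 8x + 7)·(11x^2 + 12x + 18) = 14x^4 + 5x^3 + 14x^2 + 21x + 11. This has degree ≥ 3, so divide by f(x) over F_23: 14x^4 + 5x^3 + 14x^2 + 21x + 11 = (14x + 13)·(x^3 + 6x^2 + 3x + 22) + (9x^2 + 19x + 1). Hence a·b ≡ 9x^2 + 19x + 1 (mod f). (F_23[x]/(f) is a field with 23^3 = 12167 elements since f is irreducible of degree 3.)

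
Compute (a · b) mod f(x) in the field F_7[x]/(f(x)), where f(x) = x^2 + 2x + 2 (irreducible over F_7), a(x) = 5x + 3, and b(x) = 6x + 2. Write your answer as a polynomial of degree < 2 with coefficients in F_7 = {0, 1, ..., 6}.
a · b ≡ 3x + 2 (mod f(x))

Multiply in F_7[x]: a(x)·b(x) = (5x + 3)·(6x + 2) = 2x^2 + 6. This has degree ≥ 2, so divide by f(x) over F_7: 2x^2 + 6 = (2)·(x^2 + 2x + 2) + (3x + 2). Hence a·b ≡ 3x + 2 (mod f). (F_7[x]/(f) is a field with 7^2 = 49 elements since f is irreducible of degree 2.)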